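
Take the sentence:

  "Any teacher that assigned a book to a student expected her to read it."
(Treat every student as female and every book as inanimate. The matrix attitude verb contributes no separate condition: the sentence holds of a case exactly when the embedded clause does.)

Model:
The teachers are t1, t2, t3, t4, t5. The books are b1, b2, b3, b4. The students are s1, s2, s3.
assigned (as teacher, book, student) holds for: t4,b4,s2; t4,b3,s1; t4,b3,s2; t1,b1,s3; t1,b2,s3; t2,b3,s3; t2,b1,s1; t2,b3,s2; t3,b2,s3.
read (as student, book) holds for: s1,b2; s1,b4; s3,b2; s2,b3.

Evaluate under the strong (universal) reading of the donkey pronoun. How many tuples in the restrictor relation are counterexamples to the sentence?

5

"her" takes "a student" as antecedent and "it" takes "a book"; both are donkey pronouns co-varying with the restrictor.
Strong reading: for every (t,b,s) with assigned(t,b,s), read(s,b).
Restrictor triples: (t1,b1,s3)→read(s3,b1) ✗  (t1,b2,s3)→read(s3,b2) ✓  (t2,b1,s1)→read(s1,b1) ✗  (t2,b3,s2)→read(s2,b3) ✓  (t2,b3,s3)→read(s3,b3) ✗  (t3,b2,s3)→read(s3,b2) ✓  (t4,b3,s1)→read(s1,b3) ✗  (t4,b3,s2)→read(s2,b3) ✓  (t4,b4,s2)→read(s2,b4) ✗
Counterexamples (restrictor triples failing the scope): 5.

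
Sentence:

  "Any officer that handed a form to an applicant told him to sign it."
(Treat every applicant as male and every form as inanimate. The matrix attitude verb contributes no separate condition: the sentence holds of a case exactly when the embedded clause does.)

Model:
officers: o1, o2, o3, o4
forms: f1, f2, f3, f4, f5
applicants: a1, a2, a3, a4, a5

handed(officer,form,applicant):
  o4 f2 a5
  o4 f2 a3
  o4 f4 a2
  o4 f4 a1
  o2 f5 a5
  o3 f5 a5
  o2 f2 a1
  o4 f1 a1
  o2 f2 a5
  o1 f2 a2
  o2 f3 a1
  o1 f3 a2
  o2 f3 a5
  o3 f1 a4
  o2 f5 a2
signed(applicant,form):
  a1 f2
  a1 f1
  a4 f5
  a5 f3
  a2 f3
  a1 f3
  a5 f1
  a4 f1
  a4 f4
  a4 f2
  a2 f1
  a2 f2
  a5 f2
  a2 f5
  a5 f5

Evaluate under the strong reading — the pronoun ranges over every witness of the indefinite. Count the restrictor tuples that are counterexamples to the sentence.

3

"him" takes "an applicant" as antecedent and "it" takes "a form"; both are donkey pronouns co-varying with the restrictor.
Strong reading: for every (o,f,a) with handed(o,f,a), signed(a,f).
Restrictor triples: (o1,f2,a2)→signed(a2,f2) ✓  (o1,f3,a2)→signed(a2,f3) ✓  (o2,f2,a1)→signed(a1,f2) ✓  (o2,f2,a5)→signed(a5,f2) ✓  (o2,f3,a1)→signed(a1,f3) ✓  (o2,f3,a5)→signed(a5,f3) ✓  (o2,f5,a2)→signed(a2,f5) ✓  (o2,f5,a5)→signed(a5,f5) ✓  (o3,f1,a4)→signed(a4,f1) ✓  (o3,f5,a5)→signed(a5,f5) ✓  (o4,f1,a1)→signed(a1,f1) ✓  (o4,f2,a3)→signed(a3,f2) ✗  (o4,f2,a5)→signed(a5,f2) ✓  (o4,f4,a1)→signed(a1,f4) ✗  (o4,f4,a2)→signed(a2,f4) ✗
Counterexamples (restrictor triples failing the scope): 3.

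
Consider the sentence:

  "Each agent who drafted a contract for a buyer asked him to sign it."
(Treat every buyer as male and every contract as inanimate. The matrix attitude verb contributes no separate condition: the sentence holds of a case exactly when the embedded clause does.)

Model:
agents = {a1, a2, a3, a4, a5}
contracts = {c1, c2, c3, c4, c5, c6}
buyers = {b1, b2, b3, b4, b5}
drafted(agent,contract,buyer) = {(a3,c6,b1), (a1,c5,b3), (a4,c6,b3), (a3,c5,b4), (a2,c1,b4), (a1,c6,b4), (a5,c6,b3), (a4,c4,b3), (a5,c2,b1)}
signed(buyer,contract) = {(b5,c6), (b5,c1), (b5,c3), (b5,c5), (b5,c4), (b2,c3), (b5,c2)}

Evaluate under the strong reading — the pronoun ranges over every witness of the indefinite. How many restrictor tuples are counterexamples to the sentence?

"him" takes "a buyer" as antecedent and "it" takes "a contract"; both are donkey pronouns co-varying with the restrictor.
Strong reading: for every (a,c,b) with drafted(a,c,b), signed(b,c).
Restrictor triples: (a1,c5,b3)→signed(b3,c5) ✗  (a1,c6,b4)→signed(b4,c6) ✗  (a2,c1,b4)→signed(b4,c1) ✗  (a3,c5,b4)→signed(b4,c5) ✗  (a3,c6,b1)→signed(b1,c6) ✗  (a4,c4,b3)→signed(b3,c4) ✗  (a4,c6,b3)→signed(b3,c6) ✗  (a5,c2,b1)→signed(b1,c2) ✗  (a5,c6,b3)→signed(b3,c6) ✗
Counterexamples (restrictor triples failing the scope): 9.

9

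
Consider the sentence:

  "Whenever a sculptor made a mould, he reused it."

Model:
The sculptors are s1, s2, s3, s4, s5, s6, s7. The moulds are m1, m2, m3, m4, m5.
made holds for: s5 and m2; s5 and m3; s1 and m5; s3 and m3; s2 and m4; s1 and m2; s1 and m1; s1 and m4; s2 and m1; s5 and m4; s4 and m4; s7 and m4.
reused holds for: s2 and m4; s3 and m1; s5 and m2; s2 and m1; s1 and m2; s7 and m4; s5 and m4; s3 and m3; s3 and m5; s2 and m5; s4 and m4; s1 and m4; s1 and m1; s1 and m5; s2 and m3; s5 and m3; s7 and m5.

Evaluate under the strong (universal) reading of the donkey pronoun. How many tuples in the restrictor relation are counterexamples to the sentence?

"it" takes "a mould" as antecedent — a donkey pronoun bound across the clause boundary.
Strong reading: for every (s,m) with made(s,m), reused(s,m).
Restrictor pairs: (s1,m1) ✓  (s1,m2) ✓  (s1,m4) ✓  (s1,m5) ✓  (s2,m1) ✓  (s2,m4) ✓  (s3,m3) ✓  (s4,m4) ✓  (s5,m2) ✓  (s5,m3) ✓  (s5,m4) ✓  (s7,m4) ✓
Counterexamples (restrictor pairs failing the scope): 0.

0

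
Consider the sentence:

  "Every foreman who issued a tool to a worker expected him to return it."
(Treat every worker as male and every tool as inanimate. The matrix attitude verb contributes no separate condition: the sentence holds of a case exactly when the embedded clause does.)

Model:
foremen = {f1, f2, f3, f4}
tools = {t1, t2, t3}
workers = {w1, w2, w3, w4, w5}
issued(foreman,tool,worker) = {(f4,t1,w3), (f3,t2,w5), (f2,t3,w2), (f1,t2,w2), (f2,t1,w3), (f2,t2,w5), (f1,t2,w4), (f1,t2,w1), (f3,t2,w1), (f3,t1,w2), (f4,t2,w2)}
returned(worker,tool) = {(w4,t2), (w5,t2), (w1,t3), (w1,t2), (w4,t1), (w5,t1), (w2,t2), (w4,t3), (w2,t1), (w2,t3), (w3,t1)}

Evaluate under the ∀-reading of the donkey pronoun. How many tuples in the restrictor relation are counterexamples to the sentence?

"him" takes "a worker" as antecedent and "it" takes "a tool"; both are donkey pronouns co-varying with the restrictor.
Strong reading: for every (f,t,w) with issued(f,t,w), returned(w,t).
Restrictor triples: (f1,t2,w1)→returned(w1,t2) ✓  (f1,t2,w2)→returned(w2,t2) ✓  (f1,t2,w4)→returned(w4,t2) ✓  (f2,t1,w3)→returned(w3,t1) ✓  (f2,t2,w5)→returned(w5,t2) ✓  (f2,t3,w2)→returned(w2,t3) ✓  (f3,t1,w2)→returned(w2,t1) ✓  (f3,t2,w1)→returned(w1,t2) ✓  (f3,t2,w5)→returned(w5,t2) ✓  (f4,t1,w3)→returned(w3,t1) ✓  (f4,t2,w2)→returned(w2,t2) ✓
Counterexamples (restrictor triples failing the scope): 0.

0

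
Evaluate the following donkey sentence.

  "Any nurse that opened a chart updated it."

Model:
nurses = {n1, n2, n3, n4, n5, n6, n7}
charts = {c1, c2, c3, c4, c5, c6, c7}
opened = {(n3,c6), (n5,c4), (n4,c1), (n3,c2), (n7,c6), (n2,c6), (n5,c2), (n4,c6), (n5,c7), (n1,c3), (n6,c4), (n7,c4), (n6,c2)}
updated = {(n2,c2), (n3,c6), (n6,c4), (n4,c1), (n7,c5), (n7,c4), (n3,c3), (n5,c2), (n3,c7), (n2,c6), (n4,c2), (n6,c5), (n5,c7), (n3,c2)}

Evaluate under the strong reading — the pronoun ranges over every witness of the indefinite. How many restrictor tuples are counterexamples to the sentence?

"it" takes "a chart" as antecedent — a donkey pronoun bound across the clause boundary.
Strong reading: for every (n,c) with opened(n,c), updated(n,c).
Restrictor pairs: (n1,c3) ✗  (n2,c6) ✓  (n3,c2) ✓  (n3,c6) ✓  (n4,c1) ✓  (n4,c6) ✗  (n5,c2) ✓  (n5,c4) ✗  (n5,c7) ✓  (n6,c2) ✗  (n6,c4) ✓  (n7,c4) ✓  (n7,c6) ✗
Counterexamples (restrictor pairs failing the scope): 5.

5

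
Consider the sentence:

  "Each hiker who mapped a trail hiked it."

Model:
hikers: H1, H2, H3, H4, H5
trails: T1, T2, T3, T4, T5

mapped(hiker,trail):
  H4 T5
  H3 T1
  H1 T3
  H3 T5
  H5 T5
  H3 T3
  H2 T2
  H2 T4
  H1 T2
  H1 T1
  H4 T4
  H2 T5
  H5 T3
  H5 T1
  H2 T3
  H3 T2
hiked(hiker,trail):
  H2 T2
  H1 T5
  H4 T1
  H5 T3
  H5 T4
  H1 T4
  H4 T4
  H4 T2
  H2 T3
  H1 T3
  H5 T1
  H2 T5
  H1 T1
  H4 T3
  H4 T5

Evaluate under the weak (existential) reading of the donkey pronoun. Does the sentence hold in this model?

False

"it" takes "a trail" as antecedent — a donkey pronoun bound across the clause boundary.
Weak reading: every hiker h with some mapped-trail has at least one mapped-trail t such that hiked(h,t).
Per hiker: H1:✓  H2:✓  H3:✗  H4:✓  H5:✓
H3 has no witness among its mapped-trails.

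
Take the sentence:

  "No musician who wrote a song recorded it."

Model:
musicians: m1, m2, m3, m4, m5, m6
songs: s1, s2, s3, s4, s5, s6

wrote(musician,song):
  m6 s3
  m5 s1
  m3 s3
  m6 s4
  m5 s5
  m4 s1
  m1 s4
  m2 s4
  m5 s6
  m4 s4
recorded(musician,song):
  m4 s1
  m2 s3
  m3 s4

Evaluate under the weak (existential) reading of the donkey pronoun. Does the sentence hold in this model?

False

"it" takes "a song" as antecedent — a donkey pronoun bound across the clause boundary.
Truth condition: for no (m,s) with wrote(m,s) does recorded(m,s) hold.
Restrictor pairs — does the scope hold? (m1,s4):fails  (m2,s4):fails  (m3,s3):fails  (m4,s1):holds  (m4,s4):fails  (m5,s1):fails  (m5,s5):fails  (m5,s6):fails  (m6,s3):fails  (m6,s4):fails
Scope holds for 1 pair(s), so the sentence is false.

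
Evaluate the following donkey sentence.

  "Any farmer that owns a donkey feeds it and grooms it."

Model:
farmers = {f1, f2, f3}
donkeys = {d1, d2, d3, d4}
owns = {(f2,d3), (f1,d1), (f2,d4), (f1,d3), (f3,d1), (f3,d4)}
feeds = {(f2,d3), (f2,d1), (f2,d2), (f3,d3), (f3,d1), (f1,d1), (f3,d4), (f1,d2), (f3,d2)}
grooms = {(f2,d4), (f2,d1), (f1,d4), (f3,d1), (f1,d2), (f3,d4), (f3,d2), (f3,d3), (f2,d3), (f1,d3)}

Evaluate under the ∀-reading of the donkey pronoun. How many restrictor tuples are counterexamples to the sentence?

"it" takes "a donkey" as antecedent — a donkey pronoun bound across the clause boundary.
Strong reading: for every (f,d) with owns(f,d), feeds(f,d) ∧ grooms(f,d).
Restrictor pairs: (f1,d1) ✗  (f1,d3) ✗  (f2,d3) ✓  (f2,d4) ✗  (f3,d1) ✓  (f3,d4) ✓
Counterexamples (restrictor pairs failing the scope): 3.

3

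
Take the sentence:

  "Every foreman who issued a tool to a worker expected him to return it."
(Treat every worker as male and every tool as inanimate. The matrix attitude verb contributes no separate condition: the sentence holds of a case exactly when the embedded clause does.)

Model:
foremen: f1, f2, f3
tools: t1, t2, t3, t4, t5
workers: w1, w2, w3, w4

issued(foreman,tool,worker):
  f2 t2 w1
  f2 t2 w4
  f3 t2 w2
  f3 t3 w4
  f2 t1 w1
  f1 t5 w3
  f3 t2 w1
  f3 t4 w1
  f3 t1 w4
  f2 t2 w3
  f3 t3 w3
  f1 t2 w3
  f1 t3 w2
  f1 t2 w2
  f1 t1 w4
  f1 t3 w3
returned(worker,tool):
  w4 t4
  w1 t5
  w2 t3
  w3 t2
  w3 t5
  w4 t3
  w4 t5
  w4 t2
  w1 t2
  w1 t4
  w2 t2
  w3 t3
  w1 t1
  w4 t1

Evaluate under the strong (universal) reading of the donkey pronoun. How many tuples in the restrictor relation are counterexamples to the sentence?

0

"him" takes "a worker" as antecedent and "it" takes "a tool"; both are donkey pronouns co-varying with the restrictor.
Strong reading: for every (f,t,w) with issued(f,t,w), returned(w,t).
Restrictor triples: (f1,t1,w4)→returned(w4,t1) ✓  (f1,t2,w2)→returned(w2,t2) ✓  (f1,t2,w3)→returned(w3,t2) ✓  (f1,t3,w2)→returned(w2,t3) ✓  (f1,t3,w3)→returned(w3,t3) ✓  (f1,t5,w3)→returned(w3,t5) ✓  (f2,t1,w1)→returned(w1,t1) ✓  (f2,t2,w1)→returned(w1,t2) ✓  (f2,t2,w3)→returned(w3,t2) ✓  (f2,t2,w4)→returned(w4,t2) ✓  (f3,t1,w4)→returned(w4,t1) ✓  (f3,t2,w1)→returned(w1,t2) ✓  (f3,t2,w2)→returned(w2,t2) ✓  (f3,t3,w3)→returned(w3,t3) ✓  (f3,t3,w4)→returned(w4,t3) ✓  (f3,t4,w1)→returned(w1,t4) ✓
Counterexamples (restrictor triples failing the scope): 0.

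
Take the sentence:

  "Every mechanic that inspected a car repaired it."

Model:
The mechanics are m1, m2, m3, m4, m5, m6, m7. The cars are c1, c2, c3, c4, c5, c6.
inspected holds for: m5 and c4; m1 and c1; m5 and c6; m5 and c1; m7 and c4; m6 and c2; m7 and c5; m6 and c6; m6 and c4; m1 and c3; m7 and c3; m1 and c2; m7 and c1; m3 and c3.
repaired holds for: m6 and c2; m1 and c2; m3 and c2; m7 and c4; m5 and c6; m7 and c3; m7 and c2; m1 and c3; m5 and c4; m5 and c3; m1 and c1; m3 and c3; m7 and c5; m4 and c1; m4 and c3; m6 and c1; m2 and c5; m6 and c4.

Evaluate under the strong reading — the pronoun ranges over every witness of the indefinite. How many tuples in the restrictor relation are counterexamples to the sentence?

3

"it" takes "a car" as antecedent — a donkey pronoun bound across the clause boundary.
Strong reading: for every (m,c) with inspected(m,c), repaired(m,c).
Restrictor pairs: (m1,c1) ✓  (m1,c2) ✓  (m1,c3) ✓  (m3,c3) ✓  (m5,c1) ✗  (m5,c4) ✓  (m5,c6) ✓  (m6,c2) ✓  (m6,c4) ✓  (m6,c6) ✗  (m7,c1) ✗  (m7,c3) ✓  (m7,c4) ✓  (m7,c5) ✓
Counterexamples (restrictor pairs failing the scope): 3.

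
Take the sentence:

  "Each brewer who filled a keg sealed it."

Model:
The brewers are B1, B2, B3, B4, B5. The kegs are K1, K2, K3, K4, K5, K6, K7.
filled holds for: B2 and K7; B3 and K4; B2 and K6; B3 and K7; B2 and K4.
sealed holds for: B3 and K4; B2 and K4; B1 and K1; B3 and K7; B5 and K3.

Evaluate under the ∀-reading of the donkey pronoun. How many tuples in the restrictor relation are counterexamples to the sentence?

"it" takes "a keg" as antecedent — a donkey pronoun bound across the clause boundary.
Strong reading: for every (b,k) with filled(b,k), sealed(b,k).
Restrictor pairs: (B2,K4) ✓  (B2,K6) ✗  (B2,K7) ✗  (B3,K4) ✓  (B3,K7) ✓
Counterexamples (restrictor pairs failing the scope): 2.

2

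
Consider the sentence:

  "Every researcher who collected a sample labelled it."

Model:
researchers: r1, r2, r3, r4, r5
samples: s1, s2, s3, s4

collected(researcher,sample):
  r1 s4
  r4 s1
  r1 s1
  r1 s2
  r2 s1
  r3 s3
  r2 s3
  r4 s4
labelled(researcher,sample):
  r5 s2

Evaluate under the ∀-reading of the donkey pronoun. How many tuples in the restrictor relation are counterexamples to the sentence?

8

"it" takes "a sample" as antecedent — a donkey pronoun bound across the clause boundary.
Strong reading: for every (r,s) with collected(r,s), labelled(r,s).
Restrictor pairs: (r1,s1) ✗  (r1,s2) ✗  (r1,s4) ✗  (r2,s1) ✗  (r2,s3) ✗  (r3,s3) ✗  (r4,s1) ✗  (r4,s4) ✗
Counterexamples (restrictor pairs failing the scope): 8.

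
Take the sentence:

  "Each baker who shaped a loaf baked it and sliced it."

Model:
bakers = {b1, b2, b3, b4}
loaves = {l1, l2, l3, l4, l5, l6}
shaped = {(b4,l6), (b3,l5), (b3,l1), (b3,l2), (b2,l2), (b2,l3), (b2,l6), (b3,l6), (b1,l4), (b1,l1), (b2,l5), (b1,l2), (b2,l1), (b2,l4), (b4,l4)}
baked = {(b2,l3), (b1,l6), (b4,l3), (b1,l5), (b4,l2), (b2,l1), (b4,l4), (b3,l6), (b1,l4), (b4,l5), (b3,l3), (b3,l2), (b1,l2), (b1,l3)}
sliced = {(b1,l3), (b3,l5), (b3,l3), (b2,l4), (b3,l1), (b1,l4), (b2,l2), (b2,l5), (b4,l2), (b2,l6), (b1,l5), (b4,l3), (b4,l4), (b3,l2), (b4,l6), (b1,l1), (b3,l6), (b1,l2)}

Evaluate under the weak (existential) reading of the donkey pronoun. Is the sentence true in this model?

False

"it" takes "a loaf" as antecedent — a donkey pronoun bound across the clause boundary.
Weak reading: every baker b with some shaped-loaf has at least one shaped-loaf l such that baked(b,l) ∧ sliced(b,l).
Per baker: b1:✓  b2:✗  b3:✓  b4:✓
b2 has no witness among its shaped-loaves.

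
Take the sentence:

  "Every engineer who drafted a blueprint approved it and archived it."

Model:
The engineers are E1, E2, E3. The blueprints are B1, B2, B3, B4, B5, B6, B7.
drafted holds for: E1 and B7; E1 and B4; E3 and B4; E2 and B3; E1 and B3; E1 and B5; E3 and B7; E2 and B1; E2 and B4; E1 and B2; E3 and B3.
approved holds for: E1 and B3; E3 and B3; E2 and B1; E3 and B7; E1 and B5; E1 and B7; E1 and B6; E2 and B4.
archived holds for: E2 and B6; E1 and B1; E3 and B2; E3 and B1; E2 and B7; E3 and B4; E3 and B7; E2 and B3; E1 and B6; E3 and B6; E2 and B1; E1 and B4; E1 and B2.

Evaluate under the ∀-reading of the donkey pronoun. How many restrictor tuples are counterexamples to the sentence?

9

"it" takes "a blueprint" as antecedent — a donkey pronoun bound across the clause boundary.
Strong reading: for every (e,b) with drafted(e,b), approved(e,b) ∧ archived(e,b).
Restrictor pairs: (E1,B2) ✗  (E1,B3) ✗  (E1,B4) ✗  (E1,B5) ✗  (E1,B7) ✗  (E2,B1) ✓  (E2,B3) ✗  (E2,B4) ✗  (E3,B3) ✗  (E3,B4) ✗  (E3,B7) ✓
Counterexamples (restrictor pairs failing the scope): 9.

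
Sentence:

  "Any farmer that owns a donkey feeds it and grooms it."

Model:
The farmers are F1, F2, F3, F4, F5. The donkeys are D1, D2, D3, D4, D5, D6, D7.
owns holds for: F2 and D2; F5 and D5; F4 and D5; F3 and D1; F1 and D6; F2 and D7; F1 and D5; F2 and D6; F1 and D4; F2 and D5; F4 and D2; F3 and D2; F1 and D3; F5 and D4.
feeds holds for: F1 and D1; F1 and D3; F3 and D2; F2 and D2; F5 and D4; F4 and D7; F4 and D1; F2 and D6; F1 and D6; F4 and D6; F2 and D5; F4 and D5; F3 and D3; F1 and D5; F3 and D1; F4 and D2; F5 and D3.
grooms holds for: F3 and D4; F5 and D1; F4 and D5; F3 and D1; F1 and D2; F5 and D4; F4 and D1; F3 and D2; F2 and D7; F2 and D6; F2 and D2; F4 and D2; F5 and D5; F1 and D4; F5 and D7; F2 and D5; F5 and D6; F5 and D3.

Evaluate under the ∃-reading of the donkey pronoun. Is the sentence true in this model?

"it" takes "a donkey" as antecedent — a donkey pronoun bound across the clause boundary.
Weak reading: every farmer f with some owns-donkey has at least one owns-donkey d such that feeds(f,d) ∧ grooms(f,d).
Per farmer: F1:✗  F2:✓  F3:✓  F4:✓  F5:✓
F1 has no witness among its owns-donkeys.

False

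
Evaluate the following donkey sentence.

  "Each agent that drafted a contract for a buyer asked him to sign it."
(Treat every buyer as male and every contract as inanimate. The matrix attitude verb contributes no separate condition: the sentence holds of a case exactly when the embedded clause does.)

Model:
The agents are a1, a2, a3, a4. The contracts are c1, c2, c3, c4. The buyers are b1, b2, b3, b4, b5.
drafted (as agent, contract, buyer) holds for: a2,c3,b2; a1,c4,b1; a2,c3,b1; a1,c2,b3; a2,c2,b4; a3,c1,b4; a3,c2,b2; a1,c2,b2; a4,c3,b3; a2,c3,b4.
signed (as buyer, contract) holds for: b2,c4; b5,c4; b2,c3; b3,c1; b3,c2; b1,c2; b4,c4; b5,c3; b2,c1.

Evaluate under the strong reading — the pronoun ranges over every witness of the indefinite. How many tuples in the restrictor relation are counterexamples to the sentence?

8

"him" takes "a buyer" as antecedent and "it" takes "a contract"; both are donkey pronouns co-varying with the restrictor.
Strong reading: for every (a,c,b) with drafted(a,c,b), signed(b,c).
Restrictor triples: (a1,c2,b2)→signed(b2,c2) ✗  (a1,c2,b3)→signed(b3,c2) ✓  (a1,c4,b1)→signed(b1,c4) ✗  (a2,c2,b4)→signed(b4,c2) ✗  (a2,c3,b1)→signed(b1,c3) ✗  (a2,c3,b2)→signed(b2,c3) ✓  (a2,c3,b4)→signed(b4,c3) ✗  (a3,c1,b4)→signed(b4,c1) ✗  (a3,c2,b2)→signed(b2,c2) ✗  (a4,c3,b3)→signed(b3,c3) ✗
Counterexamples (restrictor triples failing the scope): 8.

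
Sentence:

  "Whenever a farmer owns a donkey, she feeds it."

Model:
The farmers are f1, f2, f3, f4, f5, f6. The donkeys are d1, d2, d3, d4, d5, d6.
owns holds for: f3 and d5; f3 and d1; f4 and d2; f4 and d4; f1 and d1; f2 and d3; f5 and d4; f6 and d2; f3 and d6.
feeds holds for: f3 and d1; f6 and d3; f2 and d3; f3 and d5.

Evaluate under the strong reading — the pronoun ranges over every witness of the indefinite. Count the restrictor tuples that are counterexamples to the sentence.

"it" takes "a donkey" as antecedent — a donkey pronoun bound across the clause boundary.
Strong reading: for every (f,d) with owns(f,d), feeds(f,d).
Restrictor pairs: (f1,d1) ✗  (f2,d3) ✓  (f3,d1) ✓  (f3,d5) ✓  (f3,d6) ✗  (f4,d2) ✗  (f4,d4) ✗  (f5,d4) ✗  (f6,d2) ✗
Counterexamples (restrictor pairs failing the scope): 6.

6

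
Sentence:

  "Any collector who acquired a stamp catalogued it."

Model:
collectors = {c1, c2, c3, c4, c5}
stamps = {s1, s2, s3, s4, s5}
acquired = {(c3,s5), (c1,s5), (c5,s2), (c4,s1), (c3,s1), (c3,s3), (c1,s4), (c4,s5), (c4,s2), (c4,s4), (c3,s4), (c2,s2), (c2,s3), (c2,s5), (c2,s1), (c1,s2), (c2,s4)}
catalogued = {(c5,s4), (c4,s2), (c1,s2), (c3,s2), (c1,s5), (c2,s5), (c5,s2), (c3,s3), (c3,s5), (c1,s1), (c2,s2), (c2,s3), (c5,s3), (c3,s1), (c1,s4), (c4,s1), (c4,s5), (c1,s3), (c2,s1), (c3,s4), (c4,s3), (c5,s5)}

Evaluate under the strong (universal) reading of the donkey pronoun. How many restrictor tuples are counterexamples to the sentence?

2

"it" takes "a stamp" as antecedent — a donkey pronoun bound across the clause boundary.
Strong reading: for every (c,s) with acquired(c,s), catalogued(c,s).
Restrictor pairs: (c1,s2) ✓  (c1,s4) ✓  (c1,s5) ✓  (c2,s1) ✓  (c2,s2) ✓  (c2,s3) ✓  (c2,s4) ✗  (c2,s5) ✓  (c3,s1) ✓  (c3,s3) ✓  (c3,s4) ✓  (c3,s5) ✓  (c4,s1) ✓  (c4,s2) ✓  (c4,s4) ✗  (c4,s5) ✓  (c5,s2) ✓
Counterexamples (restrictor pairs failing the scope): 2.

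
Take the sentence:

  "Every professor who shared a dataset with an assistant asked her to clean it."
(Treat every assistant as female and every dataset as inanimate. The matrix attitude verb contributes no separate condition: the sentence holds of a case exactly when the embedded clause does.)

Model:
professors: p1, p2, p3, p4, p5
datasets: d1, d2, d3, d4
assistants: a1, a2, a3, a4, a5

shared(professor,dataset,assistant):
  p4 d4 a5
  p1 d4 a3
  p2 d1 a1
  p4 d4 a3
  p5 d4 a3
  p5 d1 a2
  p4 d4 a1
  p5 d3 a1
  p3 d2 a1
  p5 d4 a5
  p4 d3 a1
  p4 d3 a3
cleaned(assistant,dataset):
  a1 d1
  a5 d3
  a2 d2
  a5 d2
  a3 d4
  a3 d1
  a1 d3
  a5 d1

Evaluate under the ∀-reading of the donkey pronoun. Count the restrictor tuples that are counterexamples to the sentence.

6

"her" takes "an assistant" as antecedent and "it" takes "a dataset"; both are donkey pronouns co-varying with the restrictor.
Strong reading: for every (p,d,a) with shared(p,d,a), cleaned(a,d).
Restrictor triples: (p1,d4,a3)→cleaned(a3,d4) ✓  (p2,d1,a1)→cleaned(a1,d1) ✓  (p3,d2,a1)→cleaned(a1,d2) ✗  (p4,d3,a1)→cleaned(a1,d3) ✓  (p4,d3,a3)→cleaned(a3,d3) ✗  (p4,d4,a1)→cleaned(a1,d4) ✗  (p4,d4,a3)→cleaned(a3,d4) ✓  (p4,d4,a5)→cleaned(a5,d4) ✗  (p5,d1,a2)→cleaned(a2,d1) ✗  (p5,d3,a1)→cleaned(a1,d3) ✓  (p5,d4,a3)→cleaned(a3,d4) ✓  (p5,d4,a5)→cleaned(a5,d4) ✗
Counterexamples (restrictor triples failing the scope): 6.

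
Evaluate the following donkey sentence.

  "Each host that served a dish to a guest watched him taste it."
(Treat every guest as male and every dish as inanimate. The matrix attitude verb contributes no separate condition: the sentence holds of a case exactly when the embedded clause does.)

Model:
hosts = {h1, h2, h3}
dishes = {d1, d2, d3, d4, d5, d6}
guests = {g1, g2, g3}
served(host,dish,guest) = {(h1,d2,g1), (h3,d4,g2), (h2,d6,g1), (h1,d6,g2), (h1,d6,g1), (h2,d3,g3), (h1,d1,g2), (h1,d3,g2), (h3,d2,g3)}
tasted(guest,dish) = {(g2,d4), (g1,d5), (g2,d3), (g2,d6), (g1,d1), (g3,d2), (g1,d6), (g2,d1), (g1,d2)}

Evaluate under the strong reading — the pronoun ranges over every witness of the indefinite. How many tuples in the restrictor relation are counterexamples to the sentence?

1

"him" takes "a guest" as antecedent and "it" takes "a dish"; both are donkey pronouns co-varying with the restrictor.
Strong reading: for every (h,d,g) with served(h,d,g), tasted(g,d).
Restrictor triples: (h1,d1,g2)→tasted(g2,d1) ✓  (h1,d2,g1)→tasted(g1,d2) ✓  (h1,d3,g2)→tasted(g2,d3) ✓  (h1,d6,g1)→tasted(g1,d6) ✓  (h1,d6,g2)→tasted(g2,d6) ✓  (h2,d3,g3)→tasted(g3,d3) ✗  (h2,d6,g1)→tasted(g1,d6) ✓  (h3,d2,g3)→tasted(g3,d2) ✓  (h3,d4,g2)→tasted(g2,d4) ✓
Counterexamples (restrictor triples failing the scope): 1.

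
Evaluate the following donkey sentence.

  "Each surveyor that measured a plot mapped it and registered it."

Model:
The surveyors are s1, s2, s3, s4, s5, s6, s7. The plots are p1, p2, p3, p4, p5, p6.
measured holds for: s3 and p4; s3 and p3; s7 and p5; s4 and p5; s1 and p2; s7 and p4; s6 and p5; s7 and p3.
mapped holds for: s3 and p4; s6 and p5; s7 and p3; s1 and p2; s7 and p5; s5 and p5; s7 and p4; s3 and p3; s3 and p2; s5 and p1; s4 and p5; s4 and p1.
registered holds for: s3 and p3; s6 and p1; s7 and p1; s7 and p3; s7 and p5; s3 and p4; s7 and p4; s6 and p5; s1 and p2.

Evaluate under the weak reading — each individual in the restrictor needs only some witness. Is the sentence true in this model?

"it" takes "a plot" as antecedent — a donkey pronoun bound across the clause boundary.
Weak reading: every surveyor s with some measured-plot has at least one measured-plot p such that mapped(s,p) ∧ registered(s,p).
Per surveyor: s1:✓  s3:✓  s4:✗  s6:✓  s7:✓
s4 has no witness among its measured-plots.

False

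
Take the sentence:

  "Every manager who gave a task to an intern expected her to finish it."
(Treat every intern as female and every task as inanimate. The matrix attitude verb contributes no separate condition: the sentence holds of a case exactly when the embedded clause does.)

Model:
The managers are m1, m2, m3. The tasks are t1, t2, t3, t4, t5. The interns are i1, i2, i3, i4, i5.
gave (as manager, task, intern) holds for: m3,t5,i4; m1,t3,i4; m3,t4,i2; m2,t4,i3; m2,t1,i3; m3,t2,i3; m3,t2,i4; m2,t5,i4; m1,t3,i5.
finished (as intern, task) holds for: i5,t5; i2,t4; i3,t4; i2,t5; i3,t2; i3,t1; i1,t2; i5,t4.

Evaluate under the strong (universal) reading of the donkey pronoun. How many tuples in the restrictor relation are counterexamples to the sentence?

5

"her" takes "an intern" as antecedent and "it" takes "a task"; both are donkey pronouns co-varying with the restrictor.
Strong reading: for every (m,t,i) with gave(m,t,i), finished(i,t).
Restrictor triples: (m1,t3,i4)→finished(i4,t3) ✗  (m1,t3,i5)→finished(i5,t3) ✗  (m2,t1,i3)→finished(i3,t1) ✓  (m2,t4,i3)→finished(i3,t4) ✓  (m2,t5,i4)→finished(i4,t5) ✗  (m3,t2,i3)→finished(i3,t2) ✓  (m3,t2,i4)→finished(i4,t2) ✗  (m3,t4,i2)→finished(i2,t4) ✓  (m3,t5,i4)→finished(i4,t5) ✗
Counterexamples (restrictor triples failing the scope): 5.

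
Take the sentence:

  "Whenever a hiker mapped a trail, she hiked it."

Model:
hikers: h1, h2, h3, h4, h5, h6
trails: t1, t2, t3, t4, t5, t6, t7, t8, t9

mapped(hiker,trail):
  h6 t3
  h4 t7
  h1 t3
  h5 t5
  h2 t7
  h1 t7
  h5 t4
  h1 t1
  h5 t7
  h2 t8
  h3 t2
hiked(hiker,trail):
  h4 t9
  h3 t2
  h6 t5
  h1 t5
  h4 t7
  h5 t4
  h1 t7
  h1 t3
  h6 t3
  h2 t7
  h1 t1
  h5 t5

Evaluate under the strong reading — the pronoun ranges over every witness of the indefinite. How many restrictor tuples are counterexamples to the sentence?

"it" takes "a trail" as antecedent — a donkey pronoun bound across the clause boundary.
Strong reading: for every (h,t) with mapped(h,t), hiked(h,t).
Restrictor pairs: (h1,t1) ✓  (h1,t3) ✓  (h1,t7) ✓  (h2,t7) ✓  (h2,t8) ✗  (h3,t2) ✓  (h4,t7) ✓  (h5,t4) ✓  (h5,t5) ✓  (h5,t7) ✗  (h6,t3) ✓
Counterexamples (restrictor pairs failing the scope): 2.

2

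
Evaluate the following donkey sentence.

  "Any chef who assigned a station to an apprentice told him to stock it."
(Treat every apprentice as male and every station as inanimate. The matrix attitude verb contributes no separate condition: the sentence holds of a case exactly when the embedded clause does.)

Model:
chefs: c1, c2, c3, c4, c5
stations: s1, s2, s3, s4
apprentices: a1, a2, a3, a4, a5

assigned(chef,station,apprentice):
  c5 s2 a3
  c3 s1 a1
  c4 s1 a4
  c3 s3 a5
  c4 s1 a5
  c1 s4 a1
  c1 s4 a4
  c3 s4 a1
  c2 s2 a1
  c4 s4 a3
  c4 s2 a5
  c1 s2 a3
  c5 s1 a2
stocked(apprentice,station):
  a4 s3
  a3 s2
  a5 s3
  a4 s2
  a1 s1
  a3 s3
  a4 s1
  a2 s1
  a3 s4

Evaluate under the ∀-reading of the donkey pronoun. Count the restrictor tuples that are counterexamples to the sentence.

6

"him" takes "an apprentice" as antecedent and "it" takes "a station"; both are donkey pronouns co-varying with the restrictor.
Strong reading: for every (c,s,a) with assigned(c,s,a), stocked(a,s).
Restrictor triples: (c1,s2,a3)→stocked(a3,s2) ✓  (c1,s4,a1)→stocked(a1,s4) ✗  (c1,s4,a4)→stocked(a4,s4) ✗  (c2,s2,a1)→stocked(a1,s2) ✗  (c3,s1,a1)→stocked(a1,s1) ✓  (c3,s3,a5)→stocked(a5,s3) ✓  (c3,s4,a1)→stocked(a1,s4) ✗  (c4,s1,a4)→stocked(a4,s1) ✓  (c4,s1,a5)→stocked(a5,s1) ✗  (c4,s2,a5)→stocked(a5,s2) ✗  (c4,s4,a3)→stocked(a3,s4) ✓  (c5,s1,a2)→stocked(a2,s1) ✓  (c5,s2,a3)→stocked(a3,s2) ✓
Counterexamples (restrictor triples failing the scope): 6.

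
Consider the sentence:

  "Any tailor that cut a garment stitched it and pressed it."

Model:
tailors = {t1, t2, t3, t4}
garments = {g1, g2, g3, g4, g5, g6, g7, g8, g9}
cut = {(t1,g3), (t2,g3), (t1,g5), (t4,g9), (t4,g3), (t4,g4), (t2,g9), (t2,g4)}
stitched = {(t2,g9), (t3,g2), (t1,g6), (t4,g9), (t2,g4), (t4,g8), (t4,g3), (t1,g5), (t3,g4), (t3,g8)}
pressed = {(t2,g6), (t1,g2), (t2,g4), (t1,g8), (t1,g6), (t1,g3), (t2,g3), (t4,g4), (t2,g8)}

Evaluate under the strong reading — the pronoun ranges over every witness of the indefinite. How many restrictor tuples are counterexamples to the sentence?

7

"it" takes "a garment" as antecedent — a donkey pronoun bound across the clause boundary.
Strong reading: for every (t,g) with cut(t,g), stitched(t,g) ∧ pressed(t,g).
Restrictor pairs: (t1,g3) ✗  (t1,g5) ✗  (t2,g3) ✗  (t2,g4) ✓  (t2,g9) ✗  (t4,g3) ✗  (t4,g4) ✗  (t4,g9) ✗
Counterexamples (restrictor pairs failing the scope): 7.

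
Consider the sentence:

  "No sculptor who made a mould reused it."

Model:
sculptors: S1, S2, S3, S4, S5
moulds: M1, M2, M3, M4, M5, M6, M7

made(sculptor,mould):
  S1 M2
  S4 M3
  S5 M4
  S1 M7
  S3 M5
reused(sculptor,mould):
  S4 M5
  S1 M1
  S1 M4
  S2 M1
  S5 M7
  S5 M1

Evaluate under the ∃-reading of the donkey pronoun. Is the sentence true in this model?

"it" takes "a mould" as antecedent — a donkey pronoun bound across the clause boundary.
Truth condition: for no (s,m) with made(s,m) does reused(s,m) hold.
Restrictor pairs — does the scope hold? (S1,M2):fails  (S1,M7):fails  (S3,M5):fails  (S4,M3):fails  (S5,M4):fails
Scope holds for no restrictor pair, so the sentence is true.

True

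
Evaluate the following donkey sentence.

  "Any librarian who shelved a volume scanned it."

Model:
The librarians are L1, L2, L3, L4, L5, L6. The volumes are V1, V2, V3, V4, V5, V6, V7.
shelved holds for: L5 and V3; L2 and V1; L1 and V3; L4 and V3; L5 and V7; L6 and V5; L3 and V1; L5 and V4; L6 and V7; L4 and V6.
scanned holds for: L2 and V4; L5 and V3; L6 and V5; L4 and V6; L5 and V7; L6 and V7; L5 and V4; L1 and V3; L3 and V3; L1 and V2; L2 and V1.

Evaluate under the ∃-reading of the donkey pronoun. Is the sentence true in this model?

False

"it" takes "a volume" as antecedent — a donkey pronoun bound across the clause boundary.
Weak reading: every librarian l with some shelved-volume has at least one shelved-volume v such that scanned(l,v).
Per librarian: L1:✓  L2:✓  L3:✗  L4:✓  L5:✓  L6:✓
L3 has no witness among its shelved-volumes.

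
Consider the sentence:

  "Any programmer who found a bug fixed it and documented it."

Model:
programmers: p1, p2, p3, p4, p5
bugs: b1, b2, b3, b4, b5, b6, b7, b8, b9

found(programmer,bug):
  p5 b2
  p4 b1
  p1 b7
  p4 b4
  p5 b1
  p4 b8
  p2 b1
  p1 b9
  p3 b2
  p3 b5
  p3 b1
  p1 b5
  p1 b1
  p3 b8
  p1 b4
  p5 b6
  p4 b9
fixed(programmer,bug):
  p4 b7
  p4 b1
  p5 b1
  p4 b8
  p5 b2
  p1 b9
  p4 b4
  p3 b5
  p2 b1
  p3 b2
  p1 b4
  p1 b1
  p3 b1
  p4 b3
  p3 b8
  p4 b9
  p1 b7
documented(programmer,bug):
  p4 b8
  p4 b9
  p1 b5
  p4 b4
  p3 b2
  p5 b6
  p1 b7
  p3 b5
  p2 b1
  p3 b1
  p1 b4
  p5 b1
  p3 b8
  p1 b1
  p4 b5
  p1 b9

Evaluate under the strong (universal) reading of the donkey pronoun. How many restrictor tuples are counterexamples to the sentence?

"it" takes "a bug" as antecedent — a donkey pronoun bound across the clause boundary.
Strong reading: for every (p,b) with found(p,b), fixed(p,b) ∧ documented(p,b).
Restrictor pairs: (p1,b1) ✓  (p1,b4) ✓  (p1,b5) ✗  (p1,b7) ✓  (p1,b9) ✓  (p2,b1) ✓  (p3,b1) ✓  (p3,b2) ✓  (p3,b5) ✓  (p3,b8) ✓  (p4,b1) ✗  (p4,b4) ✓  (p4,b8) ✓  (p4,b9) ✓  (p5,b1) ✓  (p5,b2) ✗  (p5,b6) ✗
Counterexamples (restrictor pairs failing the scope): 4.

4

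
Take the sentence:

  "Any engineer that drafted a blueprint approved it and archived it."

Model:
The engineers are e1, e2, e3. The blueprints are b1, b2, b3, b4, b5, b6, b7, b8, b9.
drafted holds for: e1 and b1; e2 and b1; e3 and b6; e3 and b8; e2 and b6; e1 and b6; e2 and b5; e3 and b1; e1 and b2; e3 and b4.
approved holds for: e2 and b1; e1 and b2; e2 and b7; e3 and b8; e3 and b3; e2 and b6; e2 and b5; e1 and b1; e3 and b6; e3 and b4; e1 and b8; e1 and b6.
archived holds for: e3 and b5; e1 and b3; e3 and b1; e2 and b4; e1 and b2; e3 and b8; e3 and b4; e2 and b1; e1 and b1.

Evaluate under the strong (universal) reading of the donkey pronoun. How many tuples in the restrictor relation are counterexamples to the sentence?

5

"it" takes "a blueprint" as antecedent — a donkey pronoun bound across the clause boundary.
Strong reading: for every (e,b) with drafted(e,b), approved(e,b) ∧ archived(e,b).
Restrictor pairs: (e1,b1) ✓  (e1,b2) ✓  (e1,b6) ✗  (e2,b1) ✓  (e2,b5) ✗  (e2,b6) ✗  (e3,b1) ✗  (e3,b4) ✓  (e3,b6) ✗  (e3,b8) ✓
Counterexamples (restrictor pairs failing the scope): 5.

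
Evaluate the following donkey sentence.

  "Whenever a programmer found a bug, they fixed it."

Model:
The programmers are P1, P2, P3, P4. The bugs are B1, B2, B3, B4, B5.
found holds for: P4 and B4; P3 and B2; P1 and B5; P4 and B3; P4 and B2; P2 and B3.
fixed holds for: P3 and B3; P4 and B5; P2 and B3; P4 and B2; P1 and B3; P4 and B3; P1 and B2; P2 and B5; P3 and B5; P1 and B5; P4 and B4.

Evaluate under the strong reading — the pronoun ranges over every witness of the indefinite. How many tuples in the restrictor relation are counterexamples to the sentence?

"it" takes "a bug" as antecedent — a donkey pronoun bound across the clause boundary.
Strong reading: for every (p,b) with found(p,b), fixed(p,b).
Restrictor pairs: (P1,B5) ✓  (P2,B3) ✓  (P3,B2) ✗  (P4,B2) ✓  (P4,B3) ✓  (P4,B4) ✓
Counterexamples (restrictor pairs failing the scope): 1.

1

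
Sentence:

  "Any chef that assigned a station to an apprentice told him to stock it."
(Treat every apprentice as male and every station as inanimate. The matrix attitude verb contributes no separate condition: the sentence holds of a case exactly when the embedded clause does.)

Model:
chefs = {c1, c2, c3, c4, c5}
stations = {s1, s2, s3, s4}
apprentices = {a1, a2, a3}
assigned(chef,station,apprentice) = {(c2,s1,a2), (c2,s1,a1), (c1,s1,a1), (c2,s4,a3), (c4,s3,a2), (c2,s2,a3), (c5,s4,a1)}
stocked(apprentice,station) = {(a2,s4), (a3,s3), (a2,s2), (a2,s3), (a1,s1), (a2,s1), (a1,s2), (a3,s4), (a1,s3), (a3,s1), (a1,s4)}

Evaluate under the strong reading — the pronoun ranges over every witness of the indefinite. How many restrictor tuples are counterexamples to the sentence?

"him" takes "an apprentice" as antecedent and "it" takes "a station"; both are donkey pronouns co-varying with the restrictor.
Strong reading: for every (c,s,a) with assigned(c,s,a), stocked(a,s).
Restrictor triples: (c1,s1,a1)→stocked(a1,s1) ✓  (c2,s1,a1)→stocked(a1,s1) ✓  (c2,s1,a2)→stocked(a2,s1) ✓  (c2,s2,a3)→stocked(a3,s2) ✗  (c2,s4,a3)→stocked(a3,s4) ✓  (c4,s3,a2)→stocked(a2,s3) ✓  (c5,s4,a1)→stocked(a1,s4) ✓
Counterexamples (restrictor triples failing the scope): 1.

1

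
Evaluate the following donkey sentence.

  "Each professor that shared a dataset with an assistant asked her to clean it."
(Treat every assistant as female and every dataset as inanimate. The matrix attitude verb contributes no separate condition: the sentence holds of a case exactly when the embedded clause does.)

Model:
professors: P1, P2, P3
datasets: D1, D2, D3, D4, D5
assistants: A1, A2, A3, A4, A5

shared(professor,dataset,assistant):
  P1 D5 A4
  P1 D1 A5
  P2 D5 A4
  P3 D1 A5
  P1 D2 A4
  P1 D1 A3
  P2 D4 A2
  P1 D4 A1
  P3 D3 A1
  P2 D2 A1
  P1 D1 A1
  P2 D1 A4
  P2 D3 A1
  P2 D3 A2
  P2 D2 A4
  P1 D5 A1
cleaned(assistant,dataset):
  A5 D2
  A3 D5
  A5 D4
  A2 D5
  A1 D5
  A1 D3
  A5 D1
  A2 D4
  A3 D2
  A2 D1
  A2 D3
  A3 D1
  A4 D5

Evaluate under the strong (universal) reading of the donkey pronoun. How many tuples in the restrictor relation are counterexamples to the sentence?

"her" takes "an assistant" as antecedent and "it" takes "a dataset"; both are donkey pronouns co-varying with the restrictor.
Strong reading: for every (p,d,a) with shared(p,d,a), cleaned(a,d).
Restrictor triples: (P1,D1,A1)→cleaned(A1,D1) ✗  (P1,D1,A3)→cleaned(A3,D1) ✓  (P1,D1,A5)→cleaned(A5,D1) ✓  (P1,D2,A4)→cleaned(A4,D2) ✗  (P1,D4,A1)→cleaned(A1,D4) ✗  (P1,D5,A1)→cleaned(A1,D5) ✓  (P1,D5,A4)→cleaned(A4,D5) ✓  (P2,D1,A4)→cleaned(A4,D1) ✗  (P2,D2,A1)→cleaned(A1,D2) ✗  (P2,D2,A4)→cleaned(A4,D2) ✗  (P2,D3,A1)→cleaned(A1,D3) ✓  (P2,D3,A2)→cleaned(A2,D3) ✓  (P2,D4,A2)→cleaned(A2,D4) ✓  (P2,D5,A4)→cleaned(A4,D5) ✓  (P3,D1,A5)→cleaned(A5,D1) ✓  (P3,D3,A1)→cleaned(A1,D3) ✓
Counterexamples (restrictor triples failing the scope): 6.

6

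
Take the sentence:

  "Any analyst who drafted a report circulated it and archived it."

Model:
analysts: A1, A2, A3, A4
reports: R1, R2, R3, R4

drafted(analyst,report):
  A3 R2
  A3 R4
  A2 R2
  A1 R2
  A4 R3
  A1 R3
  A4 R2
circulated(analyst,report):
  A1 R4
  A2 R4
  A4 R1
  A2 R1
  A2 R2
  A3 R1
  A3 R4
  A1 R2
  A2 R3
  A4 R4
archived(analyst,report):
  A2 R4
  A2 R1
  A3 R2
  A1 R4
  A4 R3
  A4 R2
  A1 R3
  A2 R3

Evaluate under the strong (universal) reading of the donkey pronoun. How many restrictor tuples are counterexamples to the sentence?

"it" takes "a report" as antecedent — a donkey pronoun bound across the clause boundary.
Strong reading: for every (a,r) with drafted(a,r), circulated(a,r) ∧ archived(a,r).
Restrictor pairs: (A1,R2) ✗  (A1,R3) ✗  (A2,R2) ✗  (A3,R2) ✗  (A3,R4) ✗  (A4,R2) ✗  (A4,R3) ✗
Counterexamples (restrictor pairs failing the scope): 7.

7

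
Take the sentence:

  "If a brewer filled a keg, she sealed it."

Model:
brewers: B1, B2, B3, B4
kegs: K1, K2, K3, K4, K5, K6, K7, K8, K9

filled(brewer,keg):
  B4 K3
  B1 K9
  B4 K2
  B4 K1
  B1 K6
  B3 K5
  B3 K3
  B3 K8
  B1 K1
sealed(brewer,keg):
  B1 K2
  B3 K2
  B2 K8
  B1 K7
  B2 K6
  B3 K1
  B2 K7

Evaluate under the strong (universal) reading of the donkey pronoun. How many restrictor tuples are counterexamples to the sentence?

"it" takes "a keg" as antecedent — a donkey pronoun bound across the clause boundary.
Strong reading: for every (b,k) with filled(b,k), sealed(b,k).
Restrictor pairs: (B1,K1) ✗  (B1,K6) ✗  (B1,K9) ✗  (B3,K3) ✗  (B3,K5) ✗  (B3,K8) ✗  (B4,K1) ✗  (B4,K2) ✗  (B4,K3) ✗
Counterexamples (restrictor pairs failing the scope): 9.

9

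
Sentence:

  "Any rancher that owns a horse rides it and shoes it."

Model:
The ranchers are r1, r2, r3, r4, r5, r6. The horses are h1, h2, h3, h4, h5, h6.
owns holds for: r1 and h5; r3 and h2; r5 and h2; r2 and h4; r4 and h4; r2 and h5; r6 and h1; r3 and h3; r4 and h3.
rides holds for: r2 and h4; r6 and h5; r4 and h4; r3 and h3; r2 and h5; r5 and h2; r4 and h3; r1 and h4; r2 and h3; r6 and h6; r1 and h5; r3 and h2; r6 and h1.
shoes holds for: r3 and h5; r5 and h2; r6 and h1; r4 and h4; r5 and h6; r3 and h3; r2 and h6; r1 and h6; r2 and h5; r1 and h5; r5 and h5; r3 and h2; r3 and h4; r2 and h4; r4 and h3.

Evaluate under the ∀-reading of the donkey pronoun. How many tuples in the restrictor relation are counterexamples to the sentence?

0

"it" takes "a horse" as antecedent — a donkey pronoun bound across the clause boundary.
Strong reading: for every (r,h) with owns(r,h), rides(r,h) ∧ shoes(r,h).
Restrictor pairs: (r1,h5) ✓  (r2,h4) ✓  (r2,h5) ✓  (r3,h2) ✓  (r3,h3) ✓  (r4,h3) ✓  (r4,h4) ✓  (r5,h2) ✓  (r6,h1) ✓
Counterexamples (restrictor pairs failing the scope): 0.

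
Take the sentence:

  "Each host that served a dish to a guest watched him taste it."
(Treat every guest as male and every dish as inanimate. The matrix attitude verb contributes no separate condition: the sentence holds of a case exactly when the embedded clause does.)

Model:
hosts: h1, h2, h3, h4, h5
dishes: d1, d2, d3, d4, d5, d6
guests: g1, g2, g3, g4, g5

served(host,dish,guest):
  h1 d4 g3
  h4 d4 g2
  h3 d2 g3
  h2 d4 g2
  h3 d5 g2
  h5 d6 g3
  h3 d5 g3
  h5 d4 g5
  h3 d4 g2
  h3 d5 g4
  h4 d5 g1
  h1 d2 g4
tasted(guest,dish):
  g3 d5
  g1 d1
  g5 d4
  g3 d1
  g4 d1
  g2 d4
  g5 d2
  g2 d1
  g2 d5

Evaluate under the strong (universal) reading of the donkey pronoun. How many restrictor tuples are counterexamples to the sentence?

"him" takes "a guest" as antecedent and "it" takes "a dish"; both are donkey pronouns co-varying with the restrictor.
Strong reading: for every (h,d,g) with served(h,d,g), tasted(g,d).
Restrictor triples: (h1,d2,g4)→tasted(g4,d2) ✗  (h1,d4,g3)→tasted(g3,d4) ✗  (h2,d4,g2)→tasted(g2,d4) ✓  (h3,d2,g3)→tasted(g3,d2) ✗  (h3,d4,g2)→tasted(g2,d4) ✓  (h3,d5,g2)→tasted(g2,d5) ✓  (h3,d5,g3)→tasted(g3,d5) ✓  (h3,d5,g4)→tasted(g4,d5) ✗  (h4,d4,g2)→tasted(g2,d4) ✓  (h4,d5,g1)→tasted(g1,d5) ✗  (h5,d4,g5)→tasted(g5,d4) ✓  (h5,d6,g3)→tasted(g3,d6) ✗
Counterexamples (restrictor triples failing the scope): 6.

6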